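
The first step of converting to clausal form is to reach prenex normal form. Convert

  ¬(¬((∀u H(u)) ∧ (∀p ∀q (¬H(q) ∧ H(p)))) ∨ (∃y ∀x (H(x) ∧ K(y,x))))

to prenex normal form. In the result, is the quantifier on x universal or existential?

existential

Move each ¬ inward, flipping quantifiers it crosses:
  (∀u H(u)) ∧ (∀p ∀q (¬H(q) ∧ H(p))) ∧ (∀y ∃x (¬H(x) ∨ ¬K(y,x)))
Extract every quantifier outward, since the variables are now distinct and don't occur free across branches:
  ∀u ∀p ∀q ∀y ∃x (H(u) ∧ ¬H(q) ∧ H(p) ∧ (¬H(x) ∨ ¬K(y,x)))
The quantifier ∀x sits under an odd number of negations, so it flips to ∃x.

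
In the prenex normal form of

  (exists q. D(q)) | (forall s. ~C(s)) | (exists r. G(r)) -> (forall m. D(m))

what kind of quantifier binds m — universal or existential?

universal

First replace A → B with ¬A ∨ B.
  ~((exists q. D(q)) | (forall s. ~C(s)) | (exists r. G(r))) | (forall m. D(m))
Move each ¬ inward, flipping quantifiers it crosses:
  (forall q. ~D(q)) & (exists s. C(s)) & (forall r. ~G(r)) | (forall m. D(m))
All bound variables are already distinct, so no renaming is needed.
Extract every quantifier outward, since the variables are now distinct and don't occur free across branches:
  forall q. exists s. forall r. forall m. (~D(q) & C(s) & ~G(r) | D(m))
The quantifier forall m sits under an even number of negations (counting the antecedent side of each →), so it remains universal.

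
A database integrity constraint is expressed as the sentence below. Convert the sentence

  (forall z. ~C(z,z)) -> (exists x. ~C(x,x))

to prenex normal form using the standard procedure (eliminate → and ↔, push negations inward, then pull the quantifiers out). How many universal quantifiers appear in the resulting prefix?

Rewrite implications/biconditionals: A → B as ¬A ∨ B.
  ~(forall z. ~C(z,z)) | (exists x. ~C(x,x))
Push ¬ through the quantifiers and connectives to reach negation normal form:
  (exists z. C(z,z)) | (exists x. ~C(x,x))
All bound variables are already distinct, so no renaming is needed.
Extract every quantifier outward, since the variables are now distinct and don't occur free across branches:
  exists z. exists x. (C(z,z) | ~C(x,x))
The prefix is exists z exists x: 0 universal, 2 existential.

0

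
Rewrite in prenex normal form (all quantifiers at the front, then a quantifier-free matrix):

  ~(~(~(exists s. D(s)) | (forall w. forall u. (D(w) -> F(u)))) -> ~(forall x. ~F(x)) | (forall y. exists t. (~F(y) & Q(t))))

First replace A → B with ¬A ∨ B.
  ~(~~(~(exists s. D(s)) | (forall w. forall u. (~D(w) | F(u)))) | ~(forall x. ~F(x)) | (forall y. exists t. (~F(y) & Q(t))))
Push ¬ through the quantifiers and connectives to reach negation normal form:
  (exists s. D(s)) & (exists w. exists u. (D(w) & ~F(u))) & (forall x. ~F(x)) & (exists y. forall t. (F(y) | ~Q(t)))
All bound variables are already distinct, so no renaming is needed.
Extract every quantifier outward, since the variables are now distinct and don't occur free across branches:
  exists s. exists w. exists u. forall x. exists y. forall t. (D(s) & D(w) & ~F(u) & ~F(x) & (F(y) | ~Q(t)))

exists s. exists w. exists u. forall x. exists y. forall t. (D(s) & D(w) & ~F(u) & ~F(x) & (F(y) | ~Q(t)))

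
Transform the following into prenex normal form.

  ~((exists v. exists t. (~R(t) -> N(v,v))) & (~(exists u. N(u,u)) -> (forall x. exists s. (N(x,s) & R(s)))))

forall v. forall t. forall u. exists x. forall s. (~R(t) & ~N(v,v) | ~N(u,u) & (~N(x,s) | ~R(s)))

Eliminate → and ↔ using ¬ and ∨.
  ~((exists v. exists t. (~~R(t) | N(v,v))) & (~~(exists u. N(u,u)) | (forall x. exists s. (N(x,s) & R(s)))))
Drive negations inward (¬∀x A ≡ ∃x ¬A, ¬∃x A ≡ ∀x ¬A, De Morgan for ∧/∨):
  (forall v. forall t. (~R(t) & ~N(v,v))) | (forall u. ~N(u,u)) & (exists x. forall s. (~N(x,s) | ~R(s)))
All bound variables are already distinct, so no renaming is needed.
Pull the quantifiers to the front (each side's bound variable is not free in the other side):
  forall v. forall t. forall u. exists x. forall s. (~R(t) & ~N(v,v) | ~N(u,u) & (~N(x,s) | ~R(s)))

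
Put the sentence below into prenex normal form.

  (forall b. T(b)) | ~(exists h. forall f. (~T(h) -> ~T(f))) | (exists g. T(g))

First replace A → B with ¬A ∨ B.
  (forall b. T(b)) | ~(exists h. forall f. (~~T(h) | ~T(f))) | (exists g. T(g))
Drive negations inward (¬∀x A ≡ ∃x ¬A, ¬∃x A ≡ ∀x ¬A, De Morgan for ∧/∨):
  (forall b. T(b)) | (forall h. exists f. (~T(h) & T(f))) | (exists g. T(g))
Finally move all quantifiers to the prefix:
  forall b. forall h. exists f. exists g. (T(b) | ~T(h) & T(f) | T(g))

forall b. forall h. exists f. exists g. (T(b) | ~T(h) & T(f) | T(g))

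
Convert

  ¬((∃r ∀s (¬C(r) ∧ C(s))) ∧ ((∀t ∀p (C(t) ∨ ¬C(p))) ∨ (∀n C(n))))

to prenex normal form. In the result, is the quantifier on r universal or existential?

universal

Move each ¬ inward, flipping quantifiers it crosses:
  (∀r ∃s (C(r) ∨ ¬C(s))) ∨ (∃t ∃p (¬C(t) ∧ C(p))) ∧ (∃n ¬C(n))
Extract every quantifier outward, since the variables are now distinct and don't occur free across branches:
  ∀r ∃s ∃t ∃p ∃n (C(r) ∨ ¬C(s) ∨ ¬C(t) ∧ C(p) ∧ ¬C(n))
The quantifier ∃r sits under an odd number of negations, so it flips to ∀r.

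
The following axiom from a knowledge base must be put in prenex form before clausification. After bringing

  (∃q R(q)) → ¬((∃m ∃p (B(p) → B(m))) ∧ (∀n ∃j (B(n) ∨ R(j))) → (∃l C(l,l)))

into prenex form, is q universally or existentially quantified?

universal

Rewrite implications/biconditionals: A → B as ¬A ∨ B.
  ¬(∃q R(q)) ∨ ¬(¬((∃m ∃p (¬B(p) ∨ B(m))) ∧ (∀n ∃j (B(n) ∨ R(j)))) ∨ (∃l C(l,l)))
Drive negations inward (¬∀x A ≡ ∃x ¬A, ¬∃x A ≡ ∀x ¬A, De Morgan for ∧/∨):
  (∀q ¬R(q)) ∨ (∃m ∃p (¬B(p) ∨ B(m))) ∧ (∀n ∃j (B(n) ∨ R(j))) ∧ (∀l ¬C(l,l))
All bound variables are already distinct, so no renaming is needed.
Extract every quantifier outward, since the variables are now distinct and don't occur free across branches:
  ∀q ∃m ∃p ∀n ∃j ∀l (¬R(q) ∨ (¬B(p) ∨ B(m)) ∧ (B(n) ∨ R(j)) ∧ ¬C(l,l))
The quantifier ∃q sits under an odd number of negations (counting the antecedent side of each →), so it flips to ∀q.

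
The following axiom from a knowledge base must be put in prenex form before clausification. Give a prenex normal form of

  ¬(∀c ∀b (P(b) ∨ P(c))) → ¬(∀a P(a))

Eliminate → and ↔ using ¬ and ∨.
  ¬¬(∀c ∀b (P(b) ∨ P(c))) ∨ ¬(∀a P(a))
Drive negations inward (¬∀x A ≡ ∃x ¬A, ¬∃x A ≡ ∀x ¬A, De Morgan for ∧/∨):
  (∀c ∀b (P(b) ∨ P(c))) ∨ (∃a ¬P(a))
Pull the quantifiers to the front (each side's bound variable is not free in the other side):
  ∀c ∀b ∃a (P(b) ∨ P(c) ∨ ¬P(a))

∀c ∀b ∃a (P(b) ∨ P(c) ∨ ¬P(a))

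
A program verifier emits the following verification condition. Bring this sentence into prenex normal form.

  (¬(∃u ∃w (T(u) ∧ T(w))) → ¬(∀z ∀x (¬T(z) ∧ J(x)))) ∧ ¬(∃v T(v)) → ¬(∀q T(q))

∀u ∀w ∀z ∀x ∃v ∃q ((¬T(u) ∨ ¬T(w)) ∧ ¬T(z) ∧ J(x) ∨ T(v) ∨ ¬T(q))

Eliminate → and ↔ using ¬ and ∨.
  ¬((¬¬(∃u ∃w (T(u) ∧ T(w))) ∨ ¬(∀z ∀x (¬T(z) ∧ J(x)))) ∧ ¬(∃v T(v))) ∨ ¬(∀q T(q))
Move each ¬ inward, flipping quantifiers it crosses:
  (∀u ∀w (¬T(u) ∨ ¬T(w))) ∧ (∀z ∀x (¬T(z) ∧ J(x))) ∨ (∃v T(v)) ∨ (∃q ¬T(q))
Extract every quantifier outward, since the variables are now distinct and don't occur free across branches:
  ∀u ∀w ∀z ∀x ∃v ∃q ((¬T(u) ∨ ¬T(w)) ∧ ¬T(z) ∧ J(x) ∨ T(v) ∨ ¬T(q))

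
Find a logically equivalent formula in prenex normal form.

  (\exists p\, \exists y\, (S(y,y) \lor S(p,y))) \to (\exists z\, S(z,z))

Rewrite implications/biconditionals: A → B as ¬A ∨ B.
  \neg (\exists p\, \exists y\, (S(y,y) \lor S(p,y))) \lor (\exists z\, S(z,z))
Drive negations inward (¬∀x A ≡ ∃x ¬A, ¬∃x A ≡ ∀x ¬A, De Morgan for ∧/∨):
  (\forall p\, \forall y\, (\neg S(y,y) \land \neg S(p,y))) \lor (\exists z\, S(z,z))
All bound variables are already distinct, so no renaming is needed.
Pull the quantifiers to the front (each side's bound variable is not free in the other side):
  \forall p\, \forall y\, \exists z\, (\neg S(y,y) \land \neg S(p,y) \lor S(z,z))

\forall p\, \forall y\, \exists z\, (\neg S(y,y) \land \neg S(p,y) \lor S(z,z))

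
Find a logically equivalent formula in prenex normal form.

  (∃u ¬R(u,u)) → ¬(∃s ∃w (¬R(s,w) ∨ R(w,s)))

∀u ∀s ∀w (R(u,u) ∨ R(s,w) ∧ ¬R(w,s))

Rewrite implications/biconditionals: A → B as ¬A ∨ B.
  ¬(∃u ¬R(u,u)) ∨ ¬(∃s ∃w (¬R(s,w) ∨ R(w,s)))
Move each ¬ inward, flipping quantifiers it crosses:
  (∀u R(u,u)) ∨ (∀s ∀w (R(s,w) ∧ ¬R(w,s)))
Finally move all quantifiers to the prefix:
  ∀u ∀s ∀w (R(u,u) ∨ R(s,w) ∧ ¬R(w,s))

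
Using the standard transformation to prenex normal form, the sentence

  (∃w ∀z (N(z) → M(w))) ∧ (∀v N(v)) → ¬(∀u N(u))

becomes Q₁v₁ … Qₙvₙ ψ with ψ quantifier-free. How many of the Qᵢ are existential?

Eliminate → and ↔ using ¬ and ∨.
  ¬((∃w ∀z (¬N(z) ∨ M(w))) ∧ (∀v N(v))) ∨ ¬(∀u N(u))
Drive negations inward (¬∀x A ≡ ∃x ¬A, ¬∃x A ≡ ∀x ¬A, De Morgan for ∧/∨):
  (∀w ∃z (N(z) ∧ ¬M(w))) ∨ (∃v ¬N(v)) ∨ (∃u ¬N(u))
Extract every quantifier outward, since the variables are now distinct and don't occur free across branches:
  ∀w ∃z ∃v ∃u (N(z) ∧ ¬M(w) ∨ ¬N(v) ∨ ¬N(u))
The prefix is ∀w ∃z ∃v ∃u: 1 universal, 3 existential.

3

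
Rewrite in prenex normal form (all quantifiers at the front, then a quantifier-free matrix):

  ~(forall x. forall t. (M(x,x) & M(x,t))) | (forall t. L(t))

exists x. exists t. forall v. (~M(x,x) | ~M(x,t) | L(v))

Move each ¬ inward, flipping quantifiers it crosses:
  (exists x. exists t. (~M(x,x) | ~M(x,t))) | (forall t. L(t))
Standardize variables apart so no two quantifiers bind the same name: t↦v.
  (exists x. exists t. (~M(x,x) | ~M(x,t))) | (forall v. L(v))
Extract every quantifier outward, since the variables are now distinct and don't occur free across branches:
  exists x. exists t. forall v. (~M(x,x) | ~M(x,t) | L(v))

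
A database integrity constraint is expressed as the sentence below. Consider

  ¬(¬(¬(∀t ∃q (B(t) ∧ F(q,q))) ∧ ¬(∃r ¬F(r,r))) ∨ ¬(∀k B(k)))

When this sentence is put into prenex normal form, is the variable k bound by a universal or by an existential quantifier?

universal

Drive negations inward (¬∀x A ≡ ∃x ¬A, ¬∃x A ≡ ∀x ¬A, De Morgan for ∧/∨):
  (∃t ∀q (¬B(t) ∨ ¬F(q,q))) ∧ (∀r F(r,r)) ∧ (∀k B(k))
Pull the quantifiers to the front (each side's bound variable is not free in the other side):
  ∃t ∀q ∀r ∀k ((¬B(t) ∨ ¬F(q,q)) ∧ F(r,r) ∧ B(k))
The quantifier ∀k sits under an even number of negations, so it remains universal.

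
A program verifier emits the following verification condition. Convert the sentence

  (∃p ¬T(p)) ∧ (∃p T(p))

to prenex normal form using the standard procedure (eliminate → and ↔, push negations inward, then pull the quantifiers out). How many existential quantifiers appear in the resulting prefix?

2

Give each quantifier a distinct variable: p↦b.
  (∃p ¬T(p)) ∧ (∃b T(b))
Extract every quantifier outward, since the variables are now distinct and don't occur free across branches:
  ∃p ∃b (¬T(p) ∧ T(b))
The prefix is ∃p ∃b: 0 universal, 2 existential.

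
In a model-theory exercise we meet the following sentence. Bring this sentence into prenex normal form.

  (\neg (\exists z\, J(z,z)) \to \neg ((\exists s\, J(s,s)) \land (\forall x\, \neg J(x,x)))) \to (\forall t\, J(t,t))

\forall z\, \exists s\, \forall x\, \forall t\, (\neg J(z,z) \land J(s,s) \land \neg J(x,x) \lor J(t,t))

Rewrite implications/biconditionals: A → B as ¬A ∨ B.
  \neg (\neg \neg (\exists z\, J(z,z)) \lor \neg ((\exists s\, J(s,s)) \land (\forall x\, \neg J(x,x)))) \lor (\forall t\, J(t,t))
Push ¬ through the quantifiers and connectives to reach negation normal form:
  (\forall z\, \neg J(z,z)) \land (\exists s\, J(s,s)) \land (\forall x\, \neg J(x,x)) \lor (\forall t\, J(t,t))
Pull the quantifiers to the front (each side's bound variable is not free in the other side):
  \forall z\, \exists s\, \forall x\, \forall t\, (\neg J(z,z) \land J(s,s) \land \neg J(x,x) \lor J(t,t))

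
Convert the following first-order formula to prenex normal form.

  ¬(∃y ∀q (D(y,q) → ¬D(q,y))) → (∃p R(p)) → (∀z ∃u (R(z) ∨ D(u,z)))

First replace A → B with ¬A ∨ B.
  ¬¬(∃y ∀q (¬D(y,q) ∨ ¬D(q,y))) ∨ ¬(∃p R(p)) ∨ (∀z ∃u (R(z) ∨ D(u,z)))
Push ¬ through the quantifiers and connectives to reach negation normal form:
  (∃y ∀q (¬D(y,q) ∨ ¬D(q,y))) ∨ (∀p ¬R(p)) ∨ (∀z ∃u (R(z) ∨ D(u,z)))
All bound variables are already distinct, so no renaming is needed.
Finally move all quantifiers to the prefix:
  ∃y ∀q ∀p ∀z ∃u (¬D(y,q) ∨ ¬D(q,y) ∨ ¬R(p) ∨ R(z) ∨ D(u,z))

∃y ∀q ∀p ∀z ∃u (¬D(y,q) ∨ ¬D(q,y) ∨ ¬R(p) ∨ R(z) ∨ D(u,z))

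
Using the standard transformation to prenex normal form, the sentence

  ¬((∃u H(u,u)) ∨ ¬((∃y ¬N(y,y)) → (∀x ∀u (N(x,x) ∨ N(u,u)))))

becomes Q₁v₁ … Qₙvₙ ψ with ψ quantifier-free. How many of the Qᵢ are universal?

4

Rewrite implications/biconditionals: A → B as ¬A ∨ B.
  ¬((∃u H(u,u)) ∨ ¬(¬(∃y ¬N(y,y)) ∨ (∀x ∀u (N(x,x) ∨ N(u,u)))))
Drive negations inward (¬∀x A ≡ ∃x ¬A, ¬∃x A ≡ ∀x ¬A, De Morgan for ∧/∨):
  (∀u ¬H(u,u)) ∧ ((∀y N(y,y)) ∨ (∀x ∀u (N(x,x) ∨ N(u,u))))
Give each quantifier a distinct variable: u↦z1.
  (∀u ¬H(u,u)) ∧ ((∀y N(y,y)) ∨ (∀x ∀z1 (N(x,x) ∨ N(z1,z1))))
Pull the quantifiers to the front (each side's bound variable is not free in the other side):
  ∀u ∀y ∀x ∀z1 (¬H(u,u) ∧ (N(y,y) ∨ N(x,x) ∨ N(z1,z1)))
The prefix is ∀u ∀y ∀x ∀z1: 4 universal, 0 existential.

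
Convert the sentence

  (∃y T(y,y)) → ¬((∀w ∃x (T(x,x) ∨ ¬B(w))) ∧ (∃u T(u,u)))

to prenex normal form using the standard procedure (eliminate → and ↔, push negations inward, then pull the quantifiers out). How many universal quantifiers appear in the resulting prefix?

Rewrite implications/biconditionals: A → B as ¬A ∨ B.
  ¬(∃y T(y,y)) ∨ ¬((∀w ∃x (T(x,x) ∨ ¬B(w))) ∧ (∃u T(u,u)))
Drive negations inward (¬∀x A ≡ ∃x ¬A, ¬∃x A ≡ ∀x ¬A, De Morgan for ∧/∨):
  (∀y ¬T(y,y)) ∨ (∃w ∀x (¬T(x,x) ∧ B(w))) ∨ (∀u ¬T(u,u))
Finally move all quantifiers to the prefix:
  ∀y ∃w ∀x ∀u (¬T(y,y) ∨ ¬T(x,x) ∧ B(w) ∨ ¬T(u,u))
The prefix is ∀y ∃w ∀x ∀u: 3 universal, 1 existential.

3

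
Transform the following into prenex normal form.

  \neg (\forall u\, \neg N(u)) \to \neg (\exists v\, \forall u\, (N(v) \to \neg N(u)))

Rewrite implications/biconditionals: A → B as ¬A ∨ B.
  \neg \neg (\forall u\, \neg N(u)) \lor \neg (\exists v\, \forall u\, (\neg N(v) \lor \neg N(u)))
Drive negations inward (¬∀x A ≡ ∃x ¬A, ¬∃x A ≡ ∀x ¬A, De Morgan for ∧/∨):
  (\forall u\, \neg N(u)) \lor (\forall v\, \exists u\, (N(v) \land N(u)))
Give each quantifier a distinct variable: u↦a.
  (\forall u\, \neg N(u)) \lor (\forall v\, \exists a\, (N(v) \land N(a)))
Extract every quantifier outward, since the variables are now distinct and don't occur free across branches:
  \forall u\, \forall v\, \exists a\, (\neg N(u) \lor N(v) \land N(a))

\forall u\, \forall v\, \exists a\, (\neg N(u) \lor N(v) \land N(a))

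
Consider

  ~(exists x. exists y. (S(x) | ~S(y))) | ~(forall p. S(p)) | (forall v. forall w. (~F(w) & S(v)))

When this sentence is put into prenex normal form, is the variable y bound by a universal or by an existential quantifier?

universal

Drive negations inward (¬∀x A ≡ ∃x ¬A, ¬∃x A ≡ ∀x ¬A, De Morgan for ∧/∨):
  (forall x. forall y. (~S(x) & S(y))) | (exists p. ~S(p)) | (forall v. forall w. (~F(w) & S(v)))
All bound variables are already distinct, so no renaming is needed.
Pull the quantifiers to the front (each side's bound variable is not free in the other side):
  forall x. forall y. exists p. forall v. forall w. (~S(x) & S(y) | ~S(p) | ~F(w) & S(v))
The quantifier exists y sits under an odd number of negations, so it flips to forall y.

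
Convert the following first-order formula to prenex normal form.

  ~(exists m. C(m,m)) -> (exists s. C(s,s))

exists m. exists s. (C(m,m) | C(s,s))

Eliminate → and ↔ using ¬ and ∨.
  ~~(exists m. C(m,m)) | (exists s. C(s,s))
Drive negations inward (¬∀x A ≡ ∃x ¬A, ¬∃x A ≡ ∀x ¬A, De Morgan for ∧/∨):
  (exists m. C(m,m)) | (exists s. C(s,s))
Extract every quantifier outward, since the variables are now distinct and don't occur free across branches:
  exists m. exists s. (C(m,m) | C(s,s))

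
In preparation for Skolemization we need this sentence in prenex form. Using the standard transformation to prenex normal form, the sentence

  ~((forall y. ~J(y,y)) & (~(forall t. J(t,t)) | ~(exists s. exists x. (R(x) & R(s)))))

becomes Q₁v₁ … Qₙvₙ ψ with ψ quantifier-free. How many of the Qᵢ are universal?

Move each ¬ inward, flipping quantifiers it crosses:
  (exists y. J(y,y)) | (forall t. J(t,t)) & (exists s. exists x. (R(x) & R(s)))
Pull the quantifiers to the front (each side's bound variable is not free in the other side):
  exists y. forall t. exists s. exists x. (J(y,y) | J(t,t) & R(x) & R(s))
The prefix is exists y forall t exists s exists x: 1 universal, 3 existential.

1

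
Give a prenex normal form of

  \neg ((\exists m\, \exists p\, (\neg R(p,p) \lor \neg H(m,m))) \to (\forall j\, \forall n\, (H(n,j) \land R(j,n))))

\exists m\, \exists p\, \exists j\, \exists n\, ((\neg R(p,p) \lor \neg H(m,m)) \land (\neg H(n,j) \lor \neg R(j,n)))

Rewrite implications/biconditionals: A → B as ¬A ∨ B.
  \neg (\neg (\exists m\, \exists p\, (\neg R(p,p) \lor \neg H(m,m))) \lor (\forall j\, \forall n\, (H(n,j) \land R(j,n))))
Drive negations inward (¬∀x A ≡ ∃x ¬A, ¬∃x A ≡ ∀x ¬A, De Morgan for ∧/∨):
  (\exists m\, \exists p\, (\neg R(p,p) \lor \neg H(m,m))) \land (\exists j\, \exists n\, (\neg H(n,j) \lor \neg R(j,n)))
All bound variables are already distinct, so no renaming is needed.
Extract every quantifier outward, since the variables are now distinct and don't occur free across branches:
  \exists m\, \exists p\, \exists j\, \exists n\, ((\neg R(p,p) \lor \neg H(m,m)) \land (\neg H(n,j) \lor \neg R(j,n)))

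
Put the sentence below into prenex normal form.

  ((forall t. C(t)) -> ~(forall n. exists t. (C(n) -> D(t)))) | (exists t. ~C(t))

First replace A → B with ¬A ∨ B.
  ~(forall t. C(t)) | ~(forall n. exists t. (~C(n) | D(t))) | (exists t. ~C(t))
Drive negations inward (¬∀x A ≡ ∃x ¬A, ¬∃x A ≡ ∀x ¬A, De Morgan for ∧/∨):
  (exists t. ~C(t)) | (exists n. forall t. (C(n) & ~D(t))) | (exists t. ~C(t))
Standardize variables apart so no two quantifiers bind the same name: t↦w, t↦a.
  (exists t. ~C(t)) | (exists n. forall w. (C(n) & ~D(w))) | (exists a. ~C(a))
Pull the quantifiers to the front (each side's bound variable is not free in the other side):
  exists t. exists n. forall w. exists a. (~C(t) | C(n) & ~D(w) | ~C(a))

exists t. exists n. forall w. exists a. (~C(t) | C(n) & ~D(w) | ~C(a))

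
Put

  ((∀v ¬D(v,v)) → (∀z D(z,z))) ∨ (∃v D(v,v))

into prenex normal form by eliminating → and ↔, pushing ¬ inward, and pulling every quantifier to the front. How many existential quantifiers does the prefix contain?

2

Eliminate → and ↔ using ¬ and ∨.
  ¬(∀v ¬D(v,v)) ∨ (∀z D(z,z)) ∨ (∃v D(v,v))
Move each ¬ inward, flipping quantifiers it crosses:
  (∃v D(v,v)) ∨ (∀z D(z,z)) ∨ (∃v D(v,v))
Rename bound variables to avoid capture: v↦y1.
  (∃v D(v,v)) ∨ (∀z D(z,z)) ∨ (∃y1 D(y1,y1))
Pull the quantifiers to the front (each side's bound variable is not free in the other side):
  ∃v ∀z ∃y1 (D(v,v) ∨ D(z,z) ∨ D(y1,y1))
The prefix is ∃v ∀z ∃y1: 1 universal, 2 existential.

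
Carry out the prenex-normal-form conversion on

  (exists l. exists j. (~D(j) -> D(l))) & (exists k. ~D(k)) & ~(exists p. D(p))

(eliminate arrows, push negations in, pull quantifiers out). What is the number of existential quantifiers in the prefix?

3

Rewrite implications/biconditionals: A → B as ¬A ∨ B.
  (exists l. exists j. (~~D(j) | D(l))) & (exists k. ~D(k)) & ~(exists p. D(p))
Push ¬ through the quantifiers and connectives to reach negation normal form:
  (exists l. exists j. (D(j) | D(l))) & (exists k. ~D(k)) & (forall p. ~D(p))
All bound variables are already distinct, so no renaming is needed.
Extract every quantifier outward, since the variables are now distinct and don't occur free across branches:
  exists l. exists j. exists k. forall p. ((D(j) | D(l)) & ~D(k) & ~D(p))
The prefix is exists l exists j exists k forall p: 1 universal, 3 existential.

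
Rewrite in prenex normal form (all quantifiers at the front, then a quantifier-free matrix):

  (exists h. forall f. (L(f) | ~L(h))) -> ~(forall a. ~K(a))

forall h. exists f. exists a. (~L(f) & L(h) | K(a))

Eliminate → and ↔ using ¬ and ∨.
  ~(exists h. forall f. (L(f) | ~L(h))) | ~(forall a. ~K(a))
Drive negations inward (¬∀x A ≡ ∃x ¬A, ¬∃x A ≡ ∀x ¬A, De Morgan for ∧/∨):
  (forall h. exists f. (~L(f) & L(h))) | (exists a. K(a))
All bound variables are already distinct, so no renaming is needed.
Pull the quantifiers to the front (each side's bound variable is not free in the other side):
  forall h. exists f. exists a. (~L(f) & L(h) | K(a))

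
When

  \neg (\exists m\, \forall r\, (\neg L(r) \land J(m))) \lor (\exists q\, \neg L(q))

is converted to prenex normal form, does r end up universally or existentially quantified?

Move each ¬ inward, flipping quantifiers it crosses:
  (\forall m\, \exists r\, (L(r) \lor \neg J(m))) \lor (\exists q\, \neg L(q))
All bound variables are already distinct, so no renaming is needed.
Pull the quantifiers to the front (each side's bound variable is not free in the other side):
  \forall m\, \exists r\, \exists q\, (L(r) \lor \neg J(m) \lor \neg L(q))
The quantifier \forall r sits under an odd number of negations, so it flips to \exists r.

existential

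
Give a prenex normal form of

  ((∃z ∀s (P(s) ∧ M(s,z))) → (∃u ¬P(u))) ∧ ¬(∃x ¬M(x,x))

∀z ∃s ∃u ∀x ((¬P(s) ∨ ¬M(s,z) ∨ ¬P(u)) ∧ M(x,x))

Eliminate → and ↔ using ¬ and ∨.
  (¬(∃z ∀s (P(s) ∧ M(s,z))) ∨ (∃u ¬P(u))) ∧ ¬(∃x ¬M(x,x))
Drive negations inward (¬∀x A ≡ ∃x ¬A, ¬∃x A ≡ ∀x ¬A, De Morgan for ∧/∨):
  ((∀z ∃s (¬P(s) ∨ ¬M(s,z))) ∨ (∃u ¬P(u))) ∧ (∀x M(x,x))
Finally move all quantifiers to the prefix:
  ∀z ∃s ∃u ∀x ((¬P(s) ∨ ¬M(s,z) ∨ ¬P(u)) ∧ M(x,x))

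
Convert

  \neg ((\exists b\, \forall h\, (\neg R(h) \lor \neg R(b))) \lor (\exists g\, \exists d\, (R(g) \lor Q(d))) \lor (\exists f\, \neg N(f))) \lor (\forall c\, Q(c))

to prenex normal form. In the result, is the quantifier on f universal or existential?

Move each ¬ inward, flipping quantifiers it crosses:
  (\forall b\, \exists h\, (R(h) \land R(b))) \land (\forall g\, \forall d\, (\neg R(g) \land \neg Q(d))) \land (\forall f\, N(f)) \lor (\forall c\, Q(c))
Extract every quantifier outward, since the variables are now distinct and don't occur free across branches:
  \forall b\, \exists h\, \forall g\, \forall d\, \forall f\, \forall c\, (R(h) \land R(b) \land \neg R(g) \land \neg Q(d) \land N(f) \lor Q(c))
The quantifier \exists f sits under an odd number of negations, so it flips to \forall f.

universal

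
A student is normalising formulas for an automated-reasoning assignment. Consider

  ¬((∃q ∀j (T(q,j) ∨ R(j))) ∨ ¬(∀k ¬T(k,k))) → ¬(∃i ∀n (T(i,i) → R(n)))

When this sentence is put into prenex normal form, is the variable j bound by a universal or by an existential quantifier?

universal

First replace A → B with ¬A ∨ B.
  ¬¬((∃q ∀j (T(q,j) ∨ R(j))) ∨ ¬(∀k ¬T(k,k))) ∨ ¬(∃i ∀n (¬T(i,i) ∨ R(n)))
Move each ¬ inward, flipping quantifiers it crosses:
  (∃q ∀j (T(q,j) ∨ R(j))) ∨ (∃k T(k,k)) ∨ (∀i ∃n (T(i,i) ∧ ¬R(n)))
All bound variables are already distinct, so no renaming is needed.
Extract every quantifier outward, since the variables are now distinct and don't occur free across branches:
  ∃q ∀j ∃k ∀i ∃n (T(q,j) ∨ R(j) ∨ T(k,k) ∨ T(i,i) ∧ ¬R(n))
The quantifier ∀j sits under an even number of negations (counting the antecedent side of each →), so it remains universal.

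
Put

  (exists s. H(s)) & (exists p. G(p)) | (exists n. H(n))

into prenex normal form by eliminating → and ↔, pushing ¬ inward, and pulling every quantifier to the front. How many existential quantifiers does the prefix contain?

All bound variables are already distinct, so no renaming is needed.
Pull the quantifiers to the front (each side's bound variable is not free in the other side):
  exists s. exists p. exists n. (H(s) & G(p) | H(n))
The prefix is exists s exists p exists n: 0 universal, 3 existential.

3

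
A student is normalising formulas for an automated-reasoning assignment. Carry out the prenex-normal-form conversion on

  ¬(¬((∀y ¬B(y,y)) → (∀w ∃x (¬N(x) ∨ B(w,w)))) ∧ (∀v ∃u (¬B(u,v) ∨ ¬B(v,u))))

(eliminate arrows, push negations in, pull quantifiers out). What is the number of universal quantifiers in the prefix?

First replace A → B with ¬A ∨ B.
  ¬(¬(¬(∀y ¬B(y,y)) ∨ (∀w ∃x (¬N(x) ∨ B(w,w)))) ∧ (∀v ∃u (¬B(u,v) ∨ ¬B(v,u))))
Drive negations inward (¬∀x A ≡ ∃x ¬A, ¬∃x A ≡ ∀x ¬A, De Morgan for ∧/∨):
  (∃y B(y,y)) ∨ (∀w ∃x (¬N(x) ∨ B(w,w))) ∨ (∃v ∀u (B(u,v) ∧ B(v,u)))
All bound variables are already distinct, so no renaming is needed.
Pull the quantifiers to the front (each side's bound variable is not free in the other side):
  ∃y ∀w ∃x ∃v ∀u (B(y,y) ∨ ¬N(x) ∨ B(w,w) ∨ B(u,v) ∧ B(v,u))
The prefix is ∃y ∀w ∃x ∃v ∀u: 2 universal, 3 existential.

2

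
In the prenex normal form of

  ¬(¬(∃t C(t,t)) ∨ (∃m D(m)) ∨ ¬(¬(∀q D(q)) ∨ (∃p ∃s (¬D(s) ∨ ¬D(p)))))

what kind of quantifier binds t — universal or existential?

Drive negations inward (¬∀x A ≡ ∃x ¬A, ¬∃x A ≡ ∀x ¬A, De Morgan for ∧/∨):
  (∃t C(t,t)) ∧ (∀m ¬D(m)) ∧ ((∃q ¬D(q)) ∨ (∃p ∃s (¬D(s) ∨ ¬D(p))))
All bound variables are already distinct, so no renaming is needed.
Extract every quantifier outward, since the variables are now distinct and don't occur free across branches:
  ∃t ∀m ∃q ∃p ∃s (C(t,t) ∧ ¬D(m) ∧ (¬D(q) ∨ ¬D(s) ∨ ¬D(p)))
The quantifier ∃t sits under an even number of negations, so it remains existential.

existential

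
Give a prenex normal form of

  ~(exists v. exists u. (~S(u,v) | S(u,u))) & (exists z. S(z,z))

forall v. forall u. exists z. (S(u,v) & ~S(u,u) & S(z,z))

Move each ¬ inward, flipping quantifiers it crosses:
  (forall v. forall u. (S(u,v) & ~S(u,u))) & (exists z. S(z,z))
Finally move all quantifiers to the prefix:
  forall v. forall u. exists z. (S(u,v) & ~S(u,u) & S(z,z))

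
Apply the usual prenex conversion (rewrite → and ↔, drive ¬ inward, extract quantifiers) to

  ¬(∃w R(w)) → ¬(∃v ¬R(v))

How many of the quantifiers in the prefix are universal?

1

Eliminate → and ↔ using ¬ and ∨.
  ¬¬(∃w R(w)) ∨ ¬(∃v ¬R(v))
Push ¬ through the quantifiers and connectives to reach negation normal form:
  (∃w R(w)) ∨ (∀v R(v))
All bound variables are already distinct, so no renaming is needed.
Extract every quantifier outward, since the variables are now distinct and don't occur free across branches:
  ∃w ∀v (R(w) ∨ R(v))
The prefix is ∃w ∀v: 1 universal, 1 existential.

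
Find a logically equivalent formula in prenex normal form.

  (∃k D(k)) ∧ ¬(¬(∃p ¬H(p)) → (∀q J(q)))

∃k ∀p ∃q (D(k) ∧ H(p) ∧ ¬J(q))

Rewrite implications/biconditionals: A → B as ¬A ∨ B.
  (∃k D(k)) ∧ ¬(¬¬(∃p ¬H(p)) ∨ (∀q J(q)))
Push ¬ through the quantifiers and connectives to reach negation normal form:
  (∃k D(k)) ∧ (∀p H(p)) ∧ (∃q ¬J(q))
Finally move all quantifiers to the prefix:
  ∃k ∀p ∃q (D(k) ∧ H(p) ∧ ¬J(q))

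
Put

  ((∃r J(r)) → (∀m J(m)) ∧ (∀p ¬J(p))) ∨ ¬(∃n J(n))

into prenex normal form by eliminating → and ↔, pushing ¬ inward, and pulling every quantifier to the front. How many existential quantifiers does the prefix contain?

Eliminate → and ↔ using ¬ and ∨.
  ¬(∃r J(r)) ∨ (∀m J(m)) ∧ (∀p ¬J(p)) ∨ ¬(∃n J(n))
Push ¬ through the quantifiers and connectives to reach negation normal form:
  (∀r ¬J(r)) ∨ (∀m J(m)) ∧ (∀p ¬J(p)) ∨ (∀n ¬J(n))
Finally move all quantifiers to the prefix:
  ∀r ∀m ∀p ∀n (¬J(r) ∨ J(m) ∧ ¬J(p) ∨ ¬J(n))
The prefix is ∀r ∀m ∀p ∀n: 4 universal, 0 existential.

0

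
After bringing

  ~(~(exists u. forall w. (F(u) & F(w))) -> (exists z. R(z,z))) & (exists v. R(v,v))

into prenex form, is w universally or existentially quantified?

Eliminate → and ↔ using ¬ and ∨.
  ~(~~(exists u. forall w. (F(u) & F(w))) | (exists z. R(z,z))) & (exists v. R(v,v))
Push ¬ through the quantifiers and connectives to reach negation normal form:
  (forall u. exists w. (~F(u) | ~F(w))) & (forall z. ~R(z,z)) & (exists v. R(v,v))
Finally move all quantifiers to the prefix:
  forall u. exists w. forall z. exists v. ((~F(u) | ~F(w)) & ~R(z,z) & R(v,v))
The quantifier forall w sits under an odd number of negations (counting the antecedent side of each →), so it flips to exists w.

existential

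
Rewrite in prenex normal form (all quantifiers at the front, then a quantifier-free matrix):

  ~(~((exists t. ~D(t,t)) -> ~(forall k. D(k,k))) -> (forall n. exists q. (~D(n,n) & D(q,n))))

Eliminate → and ↔ using ¬ and ∨.
  ~(~~(~(exists t. ~D(t,t)) | ~(forall k. D(k,k))) | (forall n. exists q. (~D(n,n) & D(q,n))))
Drive negations inward (¬∀x A ≡ ∃x ¬A, ¬∃x A ≡ ∀x ¬A, De Morgan for ∧/∨):
  (exists t. ~D(t,t)) & (forall k. D(k,k)) & (exists n. forall q. (D(n,n) | ~D(q,n)))
Extract every quantifier outward, since the variables are now distinct and don't occur free across branches:
  exists t. forall k. exists n. forall q. (~D(t,t) & D(k,k) & (D(n,n) | ~D(q,n)))

exists t. forall k. exists n. forall q. (~D(t,t) & D(k,k) & (D(n,n) | ~D(q,n)))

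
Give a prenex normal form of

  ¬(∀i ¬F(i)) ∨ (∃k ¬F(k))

∃i ∃k (F(i) ∨ ¬F(k))

Move each ¬ inward, flipping quantifiers it crosses:
  (∃i F(i)) ∨ (∃k ¬F(k))
Finally move all quantifiers to the prefix:
  ∃i ∃k (F(i) ∨ ¬F(k))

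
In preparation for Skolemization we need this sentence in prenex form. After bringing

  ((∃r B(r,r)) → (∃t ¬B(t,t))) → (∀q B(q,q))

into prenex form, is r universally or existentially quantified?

Rewrite implications/biconditionals: A → B as ¬A ∨ B.
  ¬(¬(∃r B(r,r)) ∨ (∃t ¬B(t,t))) ∨ (∀q B(q,q))
Drive negations inward (¬∀x A ≡ ∃x ¬A, ¬∃x A ≡ ∀x ¬A, De Morgan for ∧/∨):
  (∃r B(r,r)) ∧ (∀t B(t,t)) ∨ (∀q B(q,q))
Finally move all quantifiers to the prefix:
  ∃r ∀t ∀q (B(r,r) ∧ B(t,t) ∨ B(q,q))
The quantifier ∃r sits under an even number of negations (counting the antecedent side of each →), so it remains existential.

existential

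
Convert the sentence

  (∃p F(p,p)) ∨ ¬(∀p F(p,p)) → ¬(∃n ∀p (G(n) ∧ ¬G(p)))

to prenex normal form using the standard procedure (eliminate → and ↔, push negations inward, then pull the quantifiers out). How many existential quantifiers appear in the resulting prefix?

1

Rewrite implications/biconditionals: A → B as ¬A ∨ B.
  ¬((∃p F(p,p)) ∨ ¬(∀p F(p,p))) ∨ ¬(∃n ∀p (G(n) ∧ ¬G(p)))
Move each ¬ inward, flipping quantifiers it crosses:
  (∀p ¬F(p,p)) ∧ (∀p F(p,p)) ∨ (∀n ∃p (¬G(n) ∨ G(p)))
Give each quantifier a distinct variable: p↦v, p↦s.
  (∀p ¬F(p,p)) ∧ (∀v F(v,v)) ∨ (∀n ∃s (¬G(n) ∨ G(s)))
Pull the quantifiers to the front (each side's bound variable is not free in the other side):
  ∀p ∀v ∀n ∃s (¬F(p,p) ∧ F(v,v) ∨ ¬G(n) ∨ G(s))
The prefix is ∀p ∀v ∀n ∃s: 3 universal, 1 existential.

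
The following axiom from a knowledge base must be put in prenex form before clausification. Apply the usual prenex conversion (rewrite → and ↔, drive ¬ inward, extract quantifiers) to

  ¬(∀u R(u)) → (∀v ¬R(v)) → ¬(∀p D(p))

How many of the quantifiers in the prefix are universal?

1

First replace A → B with ¬A ∨ B.
  ¬¬(∀u R(u)) ∨ ¬(∀v ¬R(v)) ∨ ¬(∀p D(p))
Move each ¬ inward, flipping quantifiers it crosses:
  (∀u R(u)) ∨ (∃v R(v)) ∨ (∃p ¬D(p))
All bound variables are already distinct, so no renaming is needed.
Pull the quantifiers to the front (each side's bound variable is not free in the other side):
  ∀u ∃v ∃p (R(u) ∨ R(v) ∨ ¬D(p))
The prefix is ∀u ∃v ∃p: 1 universal, 2 existential.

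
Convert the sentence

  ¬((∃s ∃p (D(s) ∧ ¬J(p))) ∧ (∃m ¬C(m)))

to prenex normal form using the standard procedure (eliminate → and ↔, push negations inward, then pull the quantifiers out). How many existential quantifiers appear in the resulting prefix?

Move each ¬ inward, flipping quantifiers it crosses:
  (∀s ∀p (¬D(s) ∨ J(p))) ∨ (∀m C(m))
All bound variables are already distinct, so no renaming is needed.
Pull the quantifiers to the front (each side's bound variable is not free in the other side):
  ∀s ∀p ∀m (¬D(s) ∨ J(p) ∨ C(m))
The prefix is ∀s ∀p ∀m: 3 universal, 0 existential.

0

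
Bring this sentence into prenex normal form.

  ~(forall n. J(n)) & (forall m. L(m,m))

Drive negations inward (¬∀x A ≡ ∃x ¬A, ¬∃x A ≡ ∀x ¬A, De Morgan for ∧/∨):
  (exists n. ~J(n)) & (forall m. L(m,m))
Extract every quantifier outward, since the variables are now distinct and don't occur free across branches:
  exists n. forall m. (~J(n) & L(m,m))

exists n. forall m. (~J(n) & L(m,m))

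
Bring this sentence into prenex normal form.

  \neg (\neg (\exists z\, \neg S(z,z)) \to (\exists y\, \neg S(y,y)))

\forall z\, \forall y\, (S(z,z) \land S(y,y))

Eliminate → and ↔ using ¬ and ∨.
  \neg (\neg \neg (\exists z\, \neg S(z,z)) \lor (\exists y\, \neg S(y,y)))
Drive negations inward (¬∀x A ≡ ∃x ¬A, ¬∃x A ≡ ∀x ¬A, De Morgan for ∧/∨):
  (\forall z\, S(z,z)) \land (\forall y\, S(y,y))
All bound variables are already distinct, so no renaming is needed.
Finally move all quantifiers to the prefix:
  \forall z\, \forall y\, (S(z,z) \land S(y,y))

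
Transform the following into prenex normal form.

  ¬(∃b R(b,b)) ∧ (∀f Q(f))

∀b ∀f (¬R(b,b) ∧ Q(f))

Push ¬ through the quantifiers and connectives to reach negation normal form:
  (∀b ¬R(b,b)) ∧ (∀f Q(f))
All bound variables are already distinct, so no renaming is needed.
Extract every quantifier outward, since the variables are now distinct and don't occur free across branches:
  ∀b ∀f (¬R(b,b) ∧ Q(f))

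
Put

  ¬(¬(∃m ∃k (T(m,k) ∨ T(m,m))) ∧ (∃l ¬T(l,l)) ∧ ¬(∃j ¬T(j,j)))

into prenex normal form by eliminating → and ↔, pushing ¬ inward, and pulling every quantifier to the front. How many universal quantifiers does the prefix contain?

1

Drive negations inward (¬∀x A ≡ ∃x ¬A, ¬∃x A ≡ ∀x ¬A, De Morgan for ∧/∨):
  (∃m ∃k (T(m,k) ∨ T(m,m))) ∨ (∀l T(l,l)) ∨ (∃j ¬T(j,j))
All bound variables are already distinct, so no renaming is needed.
Pull the quantifiers to the front (each side's bound variable is not free in the other side):
  ∃m ∃k ∀l ∃j (T(m,k) ∨ T(m,m) ∨ T(l,l) ∨ ¬T(j,j))
The prefix is ∃m ∃k ∀l ∃j: 1 universal, 3 existential.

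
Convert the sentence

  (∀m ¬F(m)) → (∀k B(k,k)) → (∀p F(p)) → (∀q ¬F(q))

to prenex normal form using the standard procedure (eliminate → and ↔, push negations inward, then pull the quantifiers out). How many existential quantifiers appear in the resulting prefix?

Rewrite implications/biconditionals: A → B as ¬A ∨ B.
  ¬(∀m ¬F(m)) ∨ ¬(∀k B(k,k)) ∨ ¬(∀p F(p)) ∨ (∀q ¬F(q))
Move each ¬ inward, flipping quantifiers it crosses:
  (∃m F(m)) ∨ (∃k ¬B(k,k)) ∨ (∃p ¬F(p)) ∨ (∀q ¬F(q))
All bound variables are already distinct, so no renaming is needed.
Extract every quantifier outward, since the variables are now distinct and don't occur free across branches:
  ∃m ∃k ∃p ∀q (F(m) ∨ ¬B(k,k) ∨ ¬F(p) ∨ ¬F(q))
The prefix is ∃m ∃k ∃p ∀q: 1 universal, 3 existential.

3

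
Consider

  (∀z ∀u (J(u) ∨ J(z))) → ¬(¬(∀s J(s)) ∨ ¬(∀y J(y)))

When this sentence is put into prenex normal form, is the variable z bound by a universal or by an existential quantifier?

existential

Eliminate → and ↔ using ¬ and ∨.
  ¬(∀z ∀u (J(u) ∨ J(z))) ∨ ¬(¬(∀s J(s)) ∨ ¬(∀y J(y)))
Move each ¬ inward, flipping quantifiers it crosses:
  (∃z ∃u (¬J(u) ∧ ¬J(z))) ∨ (∀s J(s)) ∧ (∀y J(y))
All bound variables are already distinct, so no renaming is needed.
Finally move all quantifiers to the prefix:
  ∃z ∃u ∀s ∀y (¬J(u) ∧ ¬J(z) ∨ J(s) ∧ J(y))
The quantifier ∀z sits under an odd number of negations (counting the antecedent side of each →), so it flips to ∃z.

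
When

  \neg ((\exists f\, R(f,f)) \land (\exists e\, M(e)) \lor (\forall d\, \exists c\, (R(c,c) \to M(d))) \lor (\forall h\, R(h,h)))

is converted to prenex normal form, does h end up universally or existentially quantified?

existential

Eliminate → and ↔ using ¬ and ∨.
  \neg ((\exists f\, R(f,f)) \land (\exists e\, M(e)) \lor (\forall d\, \exists c\, (\neg R(c,c) \lor M(d))) \lor (\forall h\, R(h,h)))
Push ¬ through the quantifiers and connectives to reach negation normal form:
  ((\forall f\, \neg R(f,f)) \lor (\forall e\, \neg M(e))) \land (\exists d\, \forall c\, (R(c,c) \land \neg M(d))) \land (\exists h\, \neg R(h,h))
Extract every quantifier outward, since the variables are now distinct and don't occur free across branches:
  \forall f\, \forall e\, \exists d\, \forall c\, \exists h\, ((\neg R(f,f) \lor \neg M(e)) \land R(c,c) \land \neg M(d) \land \neg R(h,h))
The quantifier \forall h sits under an odd number of negations (counting the antecedent side of each →), so it flips to \exists h.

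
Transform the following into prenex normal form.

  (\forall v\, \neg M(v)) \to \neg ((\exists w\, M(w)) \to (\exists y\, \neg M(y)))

\exists v\, \exists w\, \forall y\, (M(v) \lor M(w) \land M(y))

First replace A → B with ¬A ∨ B.
  \neg (\forall v\, \neg M(v)) \lor \neg (\neg (\exists w\, M(w)) \lor (\exists y\, \neg M(y)))
Drive negations inward (¬∀x A ≡ ∃x ¬A, ¬∃x A ≡ ∀x ¬A, De Morgan for ∧/∨):
  (\exists v\, M(v)) \lor (\exists w\, M(w)) \land (\forall y\, M(y))
All bound variables are already distinct, so no renaming is needed.
Pull the quantifiers to the front (each side's bound variable is not free in the other side):
  \exists v\, \exists w\, \forall y\, (M(v) \lor M(w) \land M(y))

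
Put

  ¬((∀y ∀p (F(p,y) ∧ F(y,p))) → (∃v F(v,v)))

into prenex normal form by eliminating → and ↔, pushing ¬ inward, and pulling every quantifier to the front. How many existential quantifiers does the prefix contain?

Rewrite implications/biconditionals: A → B as ¬A ∨ B.
  ¬(¬(∀y ∀p (F(p,y) ∧ F(y,p))) ∨ (∃v F(v,v)))
Drive negations inward (¬∀x A ≡ ∃x ¬A, ¬∃x A ≡ ∀x ¬A, De Morgan for ∧/∨):
  (∀y ∀p (F(p,y) ∧ F(y,p))) ∧ (∀v ¬F(v,v))
All bound variables are already distinct, so no renaming is needed.
Extract every quantifier outward, since the variables are now distinct and don't occur free across branches:
  ∀y ∀p ∀v (F(p,y) ∧ F(y,p) ∧ ¬F(v,v))
The prefix is ∀y ∀p ∀v: 3 universal, 0 existential.

0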